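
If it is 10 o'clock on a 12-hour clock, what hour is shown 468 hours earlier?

10

468 = 39·12 + 0, so 468 mod 12 = 0.
10 − 0 → 10 on a 12-hour dial.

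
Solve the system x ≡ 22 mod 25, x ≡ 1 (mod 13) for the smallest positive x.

Since 13·2 ≡ 1 (mod 25), take x = 1 + 13·((22−1)·2 mod 25) = 1 + 13·17 = 222.
Check: 222 mod 25 = 22, 222 mod 13 = 1.

222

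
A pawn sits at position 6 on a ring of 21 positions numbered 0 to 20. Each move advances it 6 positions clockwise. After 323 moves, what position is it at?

12

323·6 = 1938.
Dividing 1938 by 21 gives quotient 92 and remainder 6.
(6 + 6) mod 21 = 12.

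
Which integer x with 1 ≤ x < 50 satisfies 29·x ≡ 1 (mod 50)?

19

50 = 1·29 + 21
29 = 1·21 + 8
21 = 2·8 + 5
8 = 1·5 + 3
5 = 1·3 + 2
3 = 1·2 + 1
2 = 2·1 + 0
Back-substituting gives 29·19 ≡ 1 (mod 50).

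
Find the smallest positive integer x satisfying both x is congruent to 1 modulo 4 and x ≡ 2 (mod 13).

Since 13·1 ≡ 1 (mod 4), take x = 2 + 13·((1−2)·1 mod 4) = 2 + 13·3 = 41.
Check: 41 mod 4 = 1, 41 mod 13 = 2.

41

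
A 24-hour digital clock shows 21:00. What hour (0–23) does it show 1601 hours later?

14

1601 mod 24 = 17 (since 66·24 = 1584).
(21 + 17) mod 24 = 14.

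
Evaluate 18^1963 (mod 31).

20

Square-and-reduce mod 31: 18^1≡18, 18^2≡14, 18^4≡10, 18^8≡7, 18^16≡18, 18^32≡14, 18^64≡10, 18^128≡7, 18^256≡18, 18^512≡14, 18^1024≡10.
1963 = 1 + 2 + 8 + 32 + 128 + 256 + 512 + 1024, so 18^1963 ≡ 18·14·7·14·7·18·14·10 ≡ 20 (mod 31).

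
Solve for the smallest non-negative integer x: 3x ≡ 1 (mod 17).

The inverse of 3 mod 17 is 6 (since 3·6 = 18 ≡ 1).
So x ≡ 6·1 = 6 ≡ 6 (mod 17).
Check: 3·6 = 18 = 1·17 + 1.

6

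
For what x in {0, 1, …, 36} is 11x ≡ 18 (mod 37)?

5

The inverse of 11 mod 37 is 27 (since 11·27 = 297 ≡ 1).
Multiplying both sides by 27: x ≡ 27·18 = 486 ≡ 5 (mod 37).
Check: 11·5 = 55 = 1·37 + 18.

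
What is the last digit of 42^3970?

4

Powers of 2 mod 10 repeat with period 4: 2, 4, 8, 6.
3970 leaves remainder 2 on division by 4, so 42^3970 ends in 4.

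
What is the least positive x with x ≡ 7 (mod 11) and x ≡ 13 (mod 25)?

Since 25·4 ≡ 1 (mod 11), take x = 13 + 25·((7−13)·4 mod 11) = 13 + 25·9 = 238.
Check: 238 mod 11 = 7, 238 mod 25 = 13.

238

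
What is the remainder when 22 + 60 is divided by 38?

60 − 1·38 = 22, so 60 ≡ 22 (mod 38).
(22 + 22) mod 38 = 6.

6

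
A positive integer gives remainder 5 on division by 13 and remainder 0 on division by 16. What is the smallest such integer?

96

Since 16·9 ≡ 1 (mod 13), take x = 0 + 16·((5−0)·9 mod 13) = 0 + 16·6 = 96.
Check: 96 mod 13 = 5, 96 mod 16 = 0.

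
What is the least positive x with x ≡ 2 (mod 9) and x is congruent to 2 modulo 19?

x ≡ 2 (mod 9) gives x ∈ {2}.
The first of these with x mod 19 = 2 is 2.

2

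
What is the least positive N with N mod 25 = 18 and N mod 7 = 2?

93

Since 7·18 ≡ 1 (mod 25), take x = 2 + 7·((18−2)·18 mod 25) = 2 + 7·13 = 93.
Check: 93 mod 25 = 18, 93 mod 7 = 2.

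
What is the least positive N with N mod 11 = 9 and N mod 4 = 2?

x ≡ 2 (mod 4) gives x ∈ {2, 6, 10, 14, 18, 22, 26, 30, …}.
The first of these with x mod 11 = 9 is 42.

42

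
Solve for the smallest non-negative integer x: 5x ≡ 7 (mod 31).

20

The inverse of 5 mod 31 is 25 (since 5·25 = 125 ≡ 1).
So x ≡ 25·7 = 175 ≡ 20 (mod 31).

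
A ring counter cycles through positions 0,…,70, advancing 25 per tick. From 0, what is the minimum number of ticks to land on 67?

The inverse of 25 mod 71 is 54 (since 25·54 = 1350 ≡ 1).
Multiplying both sides by 54: x ≡ 54·67 = 3618 ≡ 68 (mod 71).

68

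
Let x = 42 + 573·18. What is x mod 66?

60

573·18 = 10314.
10314 mod 66 = 18 (since 156·66 = 10296).
(42 + 18) mod 66 = 60.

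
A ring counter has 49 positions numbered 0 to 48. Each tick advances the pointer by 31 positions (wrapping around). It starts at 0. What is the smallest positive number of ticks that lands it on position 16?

The inverse of 31 mod 49 is 19 (since 31·19 = 589 ≡ 1).
Multiplying both sides by 19: x ≡ 19·16 = 304 ≡ 10 (mod 49).

10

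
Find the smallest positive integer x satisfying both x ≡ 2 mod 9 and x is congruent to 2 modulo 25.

2

x ≡ 2 (mod 9) gives x ∈ {2}.
The first of these with x mod 25 = 2 is 2.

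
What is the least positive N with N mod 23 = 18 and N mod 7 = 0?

x ≡ 0 (mod 7) gives x ∈ {0, 7, 14, 21, 28, 35, 42, 49, …}.
The first of these with x mod 23 = 18 is 133.

133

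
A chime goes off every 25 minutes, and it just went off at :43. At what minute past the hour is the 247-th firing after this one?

247·25 = 6175.
Dividing 6175 by 60 gives quotient 102 and remainder 55.
(43 + 55) mod 60 = 38.

38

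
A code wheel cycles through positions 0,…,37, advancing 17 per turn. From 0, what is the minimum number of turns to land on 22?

The inverse of 17 mod 38 is 9 (since 17·9 = 153 ≡ 1).
Multiplying both sides by 9: x ≡ 9·22 = 198 ≡ 8 (mod 38).

8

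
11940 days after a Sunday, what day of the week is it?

Friday

11940 mod 7 = 5 (since 1705·7 = 11935).
Sunday + 5 days → Friday.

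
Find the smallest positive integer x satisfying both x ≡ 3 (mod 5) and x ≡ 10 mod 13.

23

x ≡ 3 (mod 5) gives x ∈ {3, 8, 13, 18, 23}.
The first of these with x mod 13 = 10 is 23.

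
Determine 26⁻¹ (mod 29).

19

26·19 = 494 = 17·29 + 1, so 26⁻¹ ≡ 19 (mod 29).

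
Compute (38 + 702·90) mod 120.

702·90 = 63180.
63180 mod 120 = 60 (since 526·120 = 63120).
(38 + 60) mod 120 = 98.

98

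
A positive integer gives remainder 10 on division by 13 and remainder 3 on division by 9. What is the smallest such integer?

75

x ≡ 3 (mod 9) gives x ∈ {3, 12, 21, 30, 39, 48, 57, 66, …}.
The first of these with x mod 13 = 10 is 75.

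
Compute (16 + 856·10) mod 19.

856·10 = 8560.
8560 mod 19 = 10 (since 450·19 = 8550).
(16 + 10) mod 19 = 7.

7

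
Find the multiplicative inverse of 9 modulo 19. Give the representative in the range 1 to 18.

17

19 = 2·9 + 1
9 = 9·1 + 0
Back-substituting gives 9·17 ≡ 1 (mod 19).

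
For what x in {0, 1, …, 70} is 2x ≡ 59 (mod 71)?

2⁻¹ ≡ 36 (mod 71) because 2·36 = 72 = 1·71 + 1.
So x ≡ 36·59 = 2124 ≡ 65 (mod 71).

65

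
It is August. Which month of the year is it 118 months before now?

118 = 9·12 + 10, so 118 mod 12 = 10.
August − 10 months → October.

October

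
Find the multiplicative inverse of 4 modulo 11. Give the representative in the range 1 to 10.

3

4·3 = 12 = 1·11 + 1, so 4⁻¹ ≡ 3 (mod 11).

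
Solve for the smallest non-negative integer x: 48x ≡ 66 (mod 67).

The inverse of 48 mod 67 is 7 (since 48·7 = 336 ≡ 1).
Multiplying both sides by 7: x ≡ 7·66 = 462 ≡ 60 (mod 67).
Check: 48·60 = 2880 = 42·67 + 66.

60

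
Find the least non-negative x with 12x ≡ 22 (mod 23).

12⁻¹ ≡ 2 (mod 23) because 12·2 = 24 = 1·23 + 1.
So x ≡ 2·22 = 44 ≡ 21 (mod 23).
Check: 12·21 = 252 = 10·23 + 22.

21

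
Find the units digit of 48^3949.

8

The units digit of 48^n cycles with period 4: 8, 4, 2, 6, …
3949 mod 4 = 1, so the last digit matches 8^1 = 8.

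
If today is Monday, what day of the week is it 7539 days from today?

7539 mod 7 = 0 (since 1077·7 = 7539).
Monday + 0 days → Monday.

Monday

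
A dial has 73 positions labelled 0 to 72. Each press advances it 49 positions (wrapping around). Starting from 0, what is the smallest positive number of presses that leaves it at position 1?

3

73 = 1·49 + 24
49 = 2·24 + 1
24 = 24·1 + 0
Back-substituting gives 49·3 ≡ 1 (mod 73).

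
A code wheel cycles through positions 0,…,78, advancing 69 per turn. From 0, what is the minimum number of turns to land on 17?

The inverse of 69 mod 79 is 71 (since 69·71 = 4899 ≡ 1).
Multiplying both sides by 71: x ≡ 71·17 = 1207 ≡ 22 (mod 79).
Check: 69·22 = 1518 = 19·79 + 17.

22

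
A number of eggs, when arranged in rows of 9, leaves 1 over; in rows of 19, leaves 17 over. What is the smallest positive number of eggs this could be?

55

x ≡ 1 (mod 9) gives x ∈ {1, 10, 19, 28, 37, 46, 55}.
The first of these with x mod 19 = 17 is 55.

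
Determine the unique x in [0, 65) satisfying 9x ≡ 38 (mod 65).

The inverse of 9 mod 65 is 29 (since 9·29 = 261 ≡ 1).
Multiplying both sides by 29: x ≡ 29·38 = 1102 ≡ 62 (mod 65).

62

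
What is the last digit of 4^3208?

6

The units digit of 4^n cycles with period 2: 4, 6, …
3208 leaves remainder 0 on division by 2, so 4^3208 ends in 6.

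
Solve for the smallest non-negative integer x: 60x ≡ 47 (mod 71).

60⁻¹ ≡ 58 (mod 71) because 60·58 = 3480 = 49·71 + 1.
So x ≡ 58·47 = 2726 ≡ 28 (mod 71).
Check: 60·28 = 1680 = 23·71 + 47.

28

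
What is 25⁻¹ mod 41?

23

41 = 1·25 + 16
25 = 1·16 + 9
16 = 1·9 + 7
9 = 1·7 + 2
7 = 3·2 + 1
2 = 2·1 + 0
Back-substituting gives 25·23 ≡ 1 (mod 41).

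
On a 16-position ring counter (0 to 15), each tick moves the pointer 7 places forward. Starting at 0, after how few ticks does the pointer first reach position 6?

7⁻¹ ≡ 7 (mod 16) because 7·7 = 49 = 3·16 + 1.
Multiplying both sides by 7: x ≡ 7·6 = 42 ≡ 10 (mod 16).

10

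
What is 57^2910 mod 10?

The units digit of 57^n cycles with period 4: 7, 9, 3, 1, …
2910 leaves remainder 2 on division by 4, so 57^2910 ends in 9.

9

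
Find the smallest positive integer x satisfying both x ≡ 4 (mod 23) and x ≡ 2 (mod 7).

Since 7·10 ≡ 1 (mod 23), take x = 2 + 7·((4−2)·10 mod 23) = 2 + 7·20 = 142.
Check: 142 mod 23 = 4, 142 mod 7 = 2.

142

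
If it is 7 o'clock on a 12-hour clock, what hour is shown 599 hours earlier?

599 mod 12 = 11 (since 49·12 = 588).
7 − 11 → 8 on a 12-hour dial.

8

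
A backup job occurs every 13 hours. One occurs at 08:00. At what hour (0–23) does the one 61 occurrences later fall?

61·13 = 793.
793 = 33·24 + 1, so 793 mod 24 = 1.
(8 + 1) mod 24 = 9.

9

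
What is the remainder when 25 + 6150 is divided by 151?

135

6150 mod 151 = 110 (since 40·151 = 6040).
(25 + 110) mod 151 = 135.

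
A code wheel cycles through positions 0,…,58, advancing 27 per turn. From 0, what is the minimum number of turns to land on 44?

27⁻¹ ≡ 35 (mod 59) because 27·35 = 945 = 16·59 + 1.
Multiplying both sides by 35: x ≡ 35·44 = 1540 ≡ 6 (mod 59).

6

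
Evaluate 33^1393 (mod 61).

By repeated squaring mod 61: 33^1≡33, 33^2≡52, 33^4≡20, 33^8≡34, 33^16≡58, 33^32≡9, 33^64≡20, 33^128≡34, 33^256≡58, 33^512≡9, 33^1024≡20.
Since 1393 = 1 + 16 + 32 + 64 + 256 + 1024 in binary, 33^1393 ≡ 33·58·9·20·58·20 ≡ 53 (mod 61).

53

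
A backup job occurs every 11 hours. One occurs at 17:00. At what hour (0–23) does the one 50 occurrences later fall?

50·11 = 550.
550 − 22·24 = 22, so 550 ≡ 22 (mod 24).
(17 + 22) mod 24 = 15.

15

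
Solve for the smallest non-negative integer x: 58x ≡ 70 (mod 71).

11

The inverse of 58 mod 71 is 60 (since 58·60 = 3480 ≡ 1).
So x ≡ 60·70 = 4200 ≡ 11 (mod 71).
Check: 58·11 = 638 = 8·71 + 70.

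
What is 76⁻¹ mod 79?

79 = 1·76 + 3
76 = 25·3 + 1
3 = 3·1 + 0
Back-substituting gives 76·26 ≡ 1 (mod 79).

26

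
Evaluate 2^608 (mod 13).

Square-and-reduce mod 13: 2^1≡2, 2^2≡4, 2^4≡3, 2^8≡9, 2^16≡3, 2^32≡9, 2^64≡3, 2^128≡9, 2^256≡3, 2^512≡9.
Since 608 = 32 + 64 + 512 in binary, 2^608 ≡ 9·3·9 ≡ 9 (mod 13).

9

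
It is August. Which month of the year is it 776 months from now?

April

776 − 64·12 = 8, so 776 ≡ 8 (mod 12).
August + 8 months → April.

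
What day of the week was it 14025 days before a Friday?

14025 = 2003·7 + 4, so 14025 mod 7 = 4.
Friday − 4 days → Monday.

Monday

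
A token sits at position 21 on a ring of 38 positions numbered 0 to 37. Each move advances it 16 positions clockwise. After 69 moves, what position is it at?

69·16 = 1104.
1104 = 29·38 + 2, so 1104 mod 38 = 2.
(21 + 2) mod 38 = 23.

23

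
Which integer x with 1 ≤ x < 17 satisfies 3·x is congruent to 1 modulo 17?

6

17 = 5·3 + 2
3 = 1·2 + 1
2 = 2·1 + 0
Back-substituting gives 3·6 ≡ 1 (mod 17).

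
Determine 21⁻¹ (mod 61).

32

61 = 2·21 + 19
21 = 1·19 + 2
19 = 9·2 + 1
2 = 2·1 + 0
Back-substituting gives 21·32 ≡ 1 (mod 61).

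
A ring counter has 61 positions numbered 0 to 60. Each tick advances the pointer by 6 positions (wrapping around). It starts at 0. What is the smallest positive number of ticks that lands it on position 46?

The inverse of 6 mod 61 is 51 (since 6·51 = 306 ≡ 1).
Multiplying both sides by 51: x ≡ 51·46 = 2346 ≡ 28 (mod 61).

28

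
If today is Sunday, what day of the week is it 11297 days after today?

Saturday

Dividing 11297 by 7 gives quotient 1613 and remainder 6.
Sunday + 6 days → Saturday.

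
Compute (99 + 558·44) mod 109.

558·44 = 24552.
24552 − 225·109 = 27, so 24552 ≡ 27 (mod 109).
(99 + 27) mod 109 = 17.

17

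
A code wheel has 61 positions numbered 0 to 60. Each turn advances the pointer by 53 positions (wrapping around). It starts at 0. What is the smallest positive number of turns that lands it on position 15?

53⁻¹ ≡ 38 (mod 61) because 53·38 = 2014 = 33·61 + 1.
So x ≡ 38·15 = 570 ≡ 21 (mod 61).
Check: 53·21 = 1113 = 18·61 + 15.

21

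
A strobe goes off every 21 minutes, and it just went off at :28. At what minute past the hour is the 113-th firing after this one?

113·21 = 2373.
2373 = 39·60 + 33, so 2373 mod 60 = 33.
(28 + 33) mod 60 = 1.

1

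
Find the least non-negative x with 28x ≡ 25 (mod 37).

The inverse of 28 mod 37 is 4 (since 28·4 = 112 ≡ 1).
So x ≡ 4·25 = 100 ≡ 26 (mod 37).

26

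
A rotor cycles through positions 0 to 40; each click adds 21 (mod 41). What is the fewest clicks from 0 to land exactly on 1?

21·2 = 42 = 1·41 + 1, so 21⁻¹ ≡ 2 (mod 41).

2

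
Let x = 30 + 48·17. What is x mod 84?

48·17 = 816.
816 mod 84 = 60 (since 9·84 = 756).
(30 + 60) mod 84 = 6.

6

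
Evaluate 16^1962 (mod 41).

10

By repeated squaring mod 41: 16^1≡16, 16^2≡10, 16^4≡18, 16^8≡37, 16^16≡16, 16^32≡10, 16^64≡18, 16^128≡37, 16^256≡16, 16^512≡10, 16^1024≡18.
1962 = 2 + 8 + 32 + 128 + 256 + 512 + 1024, so 16^1962 ≡ 10·37·10·37·16·10·18 ≡ 10 (mod 41).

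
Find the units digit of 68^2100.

6

Last digits of 8^n: 8, 4, 2, 6 (period 4).
2100 leaves remainder 0 on division by 4, so 68^2100 ends in 6.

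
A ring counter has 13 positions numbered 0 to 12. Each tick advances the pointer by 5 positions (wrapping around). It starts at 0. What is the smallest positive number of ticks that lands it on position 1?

8

5⁻¹ ≡ 8 (mod 13) because 5·8 = 40 = 3·13 + 1.
Multiplying both sides by 8: x ≡ 8·1 = 8 ≡ 8 (mod 13).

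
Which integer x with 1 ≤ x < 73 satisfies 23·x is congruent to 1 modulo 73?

73 = 3·23 + 4
23 = 5·4 + 3
4 = 1·3 + 1
3 = 3·1 + 0
Back-substituting gives 23·54 ≡ 1 (mod 73).

54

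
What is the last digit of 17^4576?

The units digit of 17^n cycles with period 4: 7, 9, 3, 1, …
4576 leaves remainder 0 on division by 4, so 17^4576 ends in 1.

1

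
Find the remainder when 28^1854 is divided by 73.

46

Successive squares of 28 mod 73: 28^1≡28, 28^2≡54, 28^4≡69, 28^8≡16, 28^16≡37, 28^32≡55, 28^64≡32, 28^128≡2, 28^256≡4, 28^512≡16, 28^1024≡37.
1854 = 2 + 4 + 8 + 16 + 32 + 256 + 512 + 1024, so 28^1854 ≡ 54·69·16·37·55·4·16·37 ≡ 46 (mod 73).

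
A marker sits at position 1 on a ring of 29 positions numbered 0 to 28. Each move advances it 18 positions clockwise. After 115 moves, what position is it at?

12

115·18 = 2070.
Dividing 2070 by 29 gives quotient 71 and remainder 11.
(1 + 11) mod 29 = 12.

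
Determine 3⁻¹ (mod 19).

19 = 6·3 + 1
3 = 3·1 + 0
Back-substituting gives 3·13 ≡ 1 (mod 19).

13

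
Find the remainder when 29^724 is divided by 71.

By repeated squaring mod 71: 29^1≡29, 29^2≡60, 29^4≡50, 29^8≡15, 29^16≡12, 29^32≡2, 29^64≡4, 29^128≡16, 29^256≡43, 29^512≡3.
Since 724 = 4 + 16 + 64 + 128 + 512 in binary, 29^724 ≡ 50·12·4·16·3 ≡ 38 (mod 71).

38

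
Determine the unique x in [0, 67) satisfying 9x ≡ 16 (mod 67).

39

The inverse of 9 mod 67 is 15 (since 9·15 = 135 ≡ 1).
Multiplying both sides by 15: x ≡ 15·16 = 240 ≡ 39 (mod 67).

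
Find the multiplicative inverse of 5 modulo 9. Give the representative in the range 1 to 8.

2

9 = 1·5 + 4
5 = 1·4 + 1
4 = 4·1 + 0
Back-substituting gives 5·2 ≡ 1 (mod 9).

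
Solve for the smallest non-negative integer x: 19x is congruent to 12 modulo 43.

21

The inverse of 19 mod 43 is 34 (since 19·34 = 646 ≡ 1).
Multiplying both sides by 34: x ≡ 34·12 = 408 ≡ 21 (mod 43).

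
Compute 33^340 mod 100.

By repeated squaring mod 100: 33^1≡33, 33^2≡89, 33^4≡21, 33^8≡41, 33^16≡81, 33^32≡61, 33^64≡21, 33^128≡41, 33^256≡81.
Since 340 = 4 + 16 + 64 + 256 in binary, 33^340 ≡ 21·81·21·81 ≡ 1 (mod 100).

1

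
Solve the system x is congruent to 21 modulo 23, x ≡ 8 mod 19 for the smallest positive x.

x ≡ 8 (mod 19) gives x ∈ {8, 27, 46, 65, 84, 103, 122, 141, …}.
The first of these with x mod 23 = 21 is 274.

274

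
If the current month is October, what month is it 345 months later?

July

345 mod 12 = 9 (since 28·12 = 336).
October + 9 months → July.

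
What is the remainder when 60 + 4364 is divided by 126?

14

4364 mod 126 = 80 (since 34·126 = 4284).
(60 + 80) mod 126 = 14.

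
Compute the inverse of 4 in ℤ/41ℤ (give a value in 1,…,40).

31

4·31 = 124 = 3·41 + 1, so 4⁻¹ ≡ 31 (mod 41).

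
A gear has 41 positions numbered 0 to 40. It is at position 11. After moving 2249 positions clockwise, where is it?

5

Dividing 2249 by 41 gives quotient 54 and remainder 35.
(11 + 35) mod 41 = 5.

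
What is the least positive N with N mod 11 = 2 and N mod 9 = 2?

x ≡ 2 (mod 9) gives x ∈ {2}.
The first of these with x mod 11 = 2 is 2.

2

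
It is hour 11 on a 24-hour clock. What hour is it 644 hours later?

644 mod 24 = 20 (since 26·24 = 624).
(11 + 20) mod 24 = 7.

7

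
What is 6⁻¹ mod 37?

6·31 = 186 = 5·37 + 1, so 6⁻¹ ≡ 31 (mod 37).

31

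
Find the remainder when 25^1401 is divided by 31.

Successive squares of 25 mod 31: 25^1≡25, 25^2≡5, 25^4≡25, 25^8≡5, 25^16≡25, 25^32≡5, 25^64≡25, 25^128≡5, 25^256≡25, 25^512≡5, 25^1024≡25.
1401 = 1 + 8 + 16 + 32 + 64 + 256 + 1024, so 25^1401 ≡ 25·5·25·5·25·25·25 ≡ 1 (mod 31).

1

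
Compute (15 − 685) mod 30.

685 mod 30 = 25 (since 22·30 = 660).
(15 − 25) mod 30 = 20.

20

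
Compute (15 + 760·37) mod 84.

79

760·37 = 28120.
28120 mod 84 = 64 (since 334·84 = 28056).
(15 + 64) mod 84 = 79.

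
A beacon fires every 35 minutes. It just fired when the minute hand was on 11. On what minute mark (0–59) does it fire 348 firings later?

348·35 = 12180.
12180 mod 60 = 0 (since 203·60 = 12180).
(11 + 0) mod 60 = 11.

11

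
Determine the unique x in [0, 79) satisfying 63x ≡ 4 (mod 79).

59

63⁻¹ ≡ 74 (mod 79) because 63·74 = 4662 = 59·79 + 1.
So x ≡ 74·4 = 296 ≡ 59 (mod 79).
Check: 63·59 = 3717 = 47·79 + 4.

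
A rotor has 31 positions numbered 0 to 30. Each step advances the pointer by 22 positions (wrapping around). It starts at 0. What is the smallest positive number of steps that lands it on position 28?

21

22⁻¹ ≡ 24 (mod 31) because 22·24 = 528 = 17·31 + 1.
So x ≡ 24·28 = 672 ≡ 21 (mod 31).
Check: 22·21 = 462 = 14·31 + 28.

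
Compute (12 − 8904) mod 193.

179

Dividing 8904 by 193 gives quotient 46 and remainder 26.
(12 − 26) mod 193 = 179.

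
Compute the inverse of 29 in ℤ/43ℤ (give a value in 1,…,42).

43 = 1·29 + 14
29 = 2·14 + 1
14 = 14·1 + 0
Back-substituting gives 29·3 ≡ 1 (mod 43).

3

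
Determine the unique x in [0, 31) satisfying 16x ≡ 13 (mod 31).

26

16⁻¹ ≡ 2 (mod 31) because 16·2 = 32 = 1·31 + 1.
So x ≡ 2·13 = 26 ≡ 26 (mod 31).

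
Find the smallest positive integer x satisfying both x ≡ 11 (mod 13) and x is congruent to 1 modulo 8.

89

x ≡ 1 (mod 8) gives x ∈ {1, 9, 17, 25, 33, 41, 49, 57, …}.
The first of these with x mod 13 = 11 is 89.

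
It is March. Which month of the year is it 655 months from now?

Dividing 655 by 12 gives quotient 54 and remainder 7.
March + 7 months → October.

October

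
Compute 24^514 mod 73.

Square-and-reduce mod 73: 24^1≡24, 24^2≡65, 24^4≡64, 24^8≡8, 24^16≡64, 24^32≡8, 24^64≡64, 24^128≡8, 24^256≡64, 24^512≡8.
Since 514 = 2 + 512 in binary, 24^514 ≡ 65·8 ≡ 9 (mod 73).

9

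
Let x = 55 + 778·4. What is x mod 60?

778·4 = 3112.
3112 mod 60 = 52 (since 51·60 = 3060).
(55 + 52) mod 60 = 47.

47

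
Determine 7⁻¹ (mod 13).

13 = 1·7 + 6
7 = 1·6 + 1
6 = 6·1 + 0
Back-substituting gives 7·2 ≡ 1 (mod 13).

2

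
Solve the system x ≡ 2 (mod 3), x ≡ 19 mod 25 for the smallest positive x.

44

x ≡ 2 (mod 3) gives x ∈ {2, 5, 8, 11, 14, 17, 20, 23, …}.
The first of these with x mod 25 = 19 is 44.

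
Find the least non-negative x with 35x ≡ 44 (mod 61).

The inverse of 35 mod 61 is 7 (since 35·7 = 245 ≡ 1).
Multiplying both sides by 7: x ≡ 7·44 = 308 ≡ 3 (mod 61).
Check: 35·3 = 105 = 1·61 + 44.

3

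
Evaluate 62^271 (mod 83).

By repeated squaring mod 83: 62^1≡62, 62^2≡26, 62^4≡12, 62^8≡61, 62^16≡69, 62^32≡30, 62^64≡70, 62^128≡3, 62^256≡9.
Since 271 = 1 + 2 + 4 + 8 + 256 in binary, 62^271 ≡ 62·26·12·61·9 ≡ 6 (mod 83).

6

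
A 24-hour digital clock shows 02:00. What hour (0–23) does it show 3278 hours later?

16

3278 = 136·24 + 14, so 3278 mod 24 = 14.
(2 + 14) mod 24 = 16.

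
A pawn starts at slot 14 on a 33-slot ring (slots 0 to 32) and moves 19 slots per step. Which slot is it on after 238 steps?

238·19 = 4522.
4522 − 137·33 = 1, so 4522 ≡ 1 (mod 33).
(14 + 1) mod 33 = 15.

15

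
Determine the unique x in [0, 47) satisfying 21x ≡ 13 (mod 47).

21⁻¹ ≡ 9 (mod 47) because 21·9 = 189 = 4·47 + 1.
Multiplying both sides by 9: x ≡ 9·13 = 117 ≡ 23 (mod 47).

23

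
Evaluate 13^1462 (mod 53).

Successive squares of 13 mod 53: 13^1≡13, 13^2≡10, 13^4≡47, 13^8≡36, 13^16≡24, 13^32≡46, 13^64≡49, 13^128≡16, 13^256≡44, 13^512≡28, 13^1024≡42.
1462 = 2 + 4 + 16 + 32 + 128 + 256 + 1024, so 13^1462 ≡ 10·47·24·46·16·44·42 ≡ 46 (mod 53).

46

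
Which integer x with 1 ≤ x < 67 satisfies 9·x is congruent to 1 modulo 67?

9·15 = 135 = 2·67 + 1, so 9⁻¹ ≡ 15 (mod 67).

15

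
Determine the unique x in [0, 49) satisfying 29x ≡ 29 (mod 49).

1

29⁻¹ ≡ 22 (mod 49) because 29·22 = 638 = 13·49 + 1.
Multiplying both sides by 22: x ≡ 22·29 = 638 ≡ 1 (mod 49).
Check: 29·1 = 29 = 0·49 + 29.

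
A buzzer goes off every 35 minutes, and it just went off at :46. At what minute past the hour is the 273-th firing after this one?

1

273·35 = 9555.
Dividing 9555 by 60 gives quotient 159 and remainder 15.
(46 + 15) mod 60 = 1.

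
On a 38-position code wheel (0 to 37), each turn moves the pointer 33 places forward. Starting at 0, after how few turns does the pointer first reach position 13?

5

The inverse of 33 mod 38 is 15 (since 33·15 = 495 ≡ 1).
Multiplying both sides by 15: x ≡ 15·13 = 195 ≡ 5 (mod 38).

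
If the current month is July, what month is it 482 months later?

September

482 = 40·12 + 2, so 482 mod 12 = 2.
July + 2 months → September.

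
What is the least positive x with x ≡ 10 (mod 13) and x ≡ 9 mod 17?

179

x ≡ 10 (mod 13) gives x ∈ {10, 23, 36, 49, 62, 75, 88, 101, …}.
The first of these with x mod 17 = 9 is 179.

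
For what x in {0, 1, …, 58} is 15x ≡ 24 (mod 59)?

37

15⁻¹ ≡ 4 (mod 59) because 15·4 = 60 = 1·59 + 1.
Multiplying both sides by 4: x ≡ 4·24 = 96 ≡ 37 (mod 59).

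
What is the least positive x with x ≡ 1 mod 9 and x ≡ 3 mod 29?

235

x ≡ 1 (mod 9) gives x ∈ {1, 10, 19, 28, 37, 46, 55, 64, …}.
The first of these with x mod 29 = 3 is 235.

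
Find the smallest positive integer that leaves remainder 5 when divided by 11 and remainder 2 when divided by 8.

82

x ≡ 2 (mod 8) gives x ∈ {2, 10, 18, 26, 34, 42, 50, 58, …}.
The first of these with x mod 11 = 5 is 82.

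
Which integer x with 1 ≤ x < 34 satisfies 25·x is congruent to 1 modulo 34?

34 = 1·25 + 9
25 = 2·9 + 7
9 = 1·7 + 2
7 = 3·2 + 1
2 = 2·1 + 0
Back-substituting gives 25·15 ≡ 1 (mod 34).

15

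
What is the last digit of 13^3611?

Last digits of 3^n: 3, 9, 7, 1 (period 4).
3611 leaves remainder 3 on division by 4, so 13^3611 ends in 7.

7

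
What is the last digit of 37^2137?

7

The units digit of 37^n cycles with period 4: 7, 9, 3, 1, …
2137 leaves remainder 1 on division by 4, so 37^2137 ends in 7.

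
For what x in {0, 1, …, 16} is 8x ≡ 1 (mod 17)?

The inverse of 8 mod 17 is 15 (since 8·15 = 120 ≡ 1).
Multiplying both sides by 15: x ≡ 15·1 = 15 ≡ 15 (mod 17).

15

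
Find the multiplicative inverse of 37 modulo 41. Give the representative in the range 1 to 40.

10

37·10 = 370 = 9·41 + 1, so 37⁻¹ ≡ 10 (mod 41).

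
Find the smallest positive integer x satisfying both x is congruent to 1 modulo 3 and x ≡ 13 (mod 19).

x ≡ 1 (mod 3) gives x ∈ {1, 4, 7, 10, 13}.
The first of these with x mod 19 = 13 is 13.

13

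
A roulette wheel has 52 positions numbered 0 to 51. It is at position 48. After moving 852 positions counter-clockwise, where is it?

28

852 mod 52 = 20 (since 16·52 = 832).
(48 − 20) mod 52 = 28.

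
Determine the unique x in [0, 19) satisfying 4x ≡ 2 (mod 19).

The inverse of 4 mod 19 is 5 (since 4·5 = 20 ≡ 1).
Multiplying both sides by 5: x ≡ 5·2 = 10 ≡ 10 (mod 19).
Check: 4·10 = 40 = 2·19 + 2.

10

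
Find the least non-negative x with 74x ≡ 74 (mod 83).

1

74⁻¹ ≡ 46 (mod 83) because 74·46 = 3404 = 41·83 + 1.
So x ≡ 46·74 = 3404 ≡ 1 (mod 83).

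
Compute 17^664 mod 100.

Successive squares of 17 mod 100: 17^1≡17, 17^2≡89, 17^4≡21, 17^8≡41, 17^16≡81, 17^32≡61, 17^64≡21, 17^128≡41, 17^256≡81, 17^512≡61.
Since 664 = 8 + 16 + 128 + 512 in binary, 17^664 ≡ 41·81·41·61 ≡ 21 (mod 100).

21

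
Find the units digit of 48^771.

2

The units digit of 48^n cycles with period 4: 8, 4, 2, 6, …
771 mod 4 = 3, so the last digit matches 8^3 = 2.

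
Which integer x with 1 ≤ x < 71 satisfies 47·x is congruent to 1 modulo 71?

71 = 1·47 + 24
47 = 1·24 + 23
24 = 1·23 + 1
23 = 23·1 + 0
Back-substituting gives 47·68 ≡ 1 (mod 71).

68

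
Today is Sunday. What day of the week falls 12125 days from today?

12125 = 1732·7 + 1, so 12125 mod 7 = 1.
Sunday + 1 day → Monday.

Monday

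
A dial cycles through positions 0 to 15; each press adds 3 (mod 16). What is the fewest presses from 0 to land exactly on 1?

11

16 = 5·3 + 1
3 = 3·1 + 0
Back-substituting gives 3·11 ≡ 1 (mod 16).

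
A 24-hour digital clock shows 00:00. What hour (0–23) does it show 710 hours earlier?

710 − 29·24 = 14, so 710 ≡ 14 (mod 24).
(0 − 14) mod 24 = 10.

10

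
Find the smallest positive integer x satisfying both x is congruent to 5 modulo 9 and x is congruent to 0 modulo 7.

x ≡ 0 (mod 7) gives x ∈ {0, 7, 14}.
The first of these with x mod 9 = 5 is 14.

14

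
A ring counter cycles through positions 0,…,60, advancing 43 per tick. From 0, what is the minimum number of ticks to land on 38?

The inverse of 43 mod 61 is 44 (since 43·44 = 1892 ≡ 1).
Multiplying both sides by 44: x ≡ 44·38 = 1672 ≡ 25 (mod 61).

25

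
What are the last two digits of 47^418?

By repeated squaring mod 100: 47^1≡47, 47^2≡9, 47^4≡81, 47^8≡61, 47^16≡21, 47^32≡41, 47^64≡81, 47^128≡61, 47^256≡21.
Since 418 = 2 + 32 + 128 + 256 in binary, 47^418 ≡ 9·41·61·21 ≡ 89 (mod 100).

89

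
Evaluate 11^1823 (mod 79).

51

Successive squares of 11 mod 79: 11^1≡11, 11^2≡42, 11^4≡26, 11^8≡44, 11^16≡40, 11^32≡20, 11^64≡5, 11^128≡25, 11^256≡72, 11^512≡49, 11^1024≡31.
1823 = 1 + 2 + 4 + 8 + 16 + 256 + 512 + 1024, so 11^1823 ≡ 11·42·26·44·40·72·49·31 ≡ 51 (mod 79).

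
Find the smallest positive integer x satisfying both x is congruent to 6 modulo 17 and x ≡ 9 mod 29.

125

Since 29·10 ≡ 1 (mod 17), take x = 9 + 29·((6−9)·10 mod 17) = 9 + 29·4 = 125.
Check: 125 mod 17 = 6, 125 mod 29 = 9.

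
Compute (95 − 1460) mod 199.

1460 = 7·199 + 67, so 1460 mod 199 = 67.
(95 − 67) mod 199 = 28.

28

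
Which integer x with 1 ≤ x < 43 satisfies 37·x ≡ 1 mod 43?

43 = 1·37 + 6
37 = 6·6 + 1
6 = 6·1 + 0
Back-substituting gives 37·7 ≡ 1 (mod 43).

7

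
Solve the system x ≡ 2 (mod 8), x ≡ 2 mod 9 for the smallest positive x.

2

Since 9·1 ≡ 1 (mod 8), take x = 2 + 9·((2−2)·1 mod 8) = 2 + 9·0 = 2.
Check: 2 mod 8 = 2, 2 mod 9 = 2.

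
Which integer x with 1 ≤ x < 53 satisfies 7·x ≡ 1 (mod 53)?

7·38 = 266 = 5·53 + 1, so 7⁻¹ ≡ 38 (mod 53).

38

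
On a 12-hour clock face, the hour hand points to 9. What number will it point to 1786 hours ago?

11

1786 − 148·12 = 10, so 1786 ≡ 10 (mod 12).
9 − 10 → 11 on a 12-hour dial.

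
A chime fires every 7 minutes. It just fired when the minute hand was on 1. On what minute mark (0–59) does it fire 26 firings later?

26·7 = 182.
Dividing 182 by 60 gives quotient 3 and remainder 2.
(1 + 2) mod 60 = 3.

3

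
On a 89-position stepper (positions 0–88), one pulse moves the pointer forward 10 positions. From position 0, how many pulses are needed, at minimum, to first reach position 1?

9

89 = 8·10 + 9
10 = 1·9 + 1
9 = 9·1 + 0
Back-substituting gives 10·9 ≡ 1 (mod 89).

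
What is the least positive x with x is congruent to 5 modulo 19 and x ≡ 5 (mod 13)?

5

x ≡ 5 (mod 13) gives x ∈ {5}.
The first of these with x mod 19 = 5 is 5.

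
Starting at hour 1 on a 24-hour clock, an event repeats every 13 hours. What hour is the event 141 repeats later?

10

141·13 = 1833.
Dividing 1833 by 24 gives quotient 76 and remainder 9.
(1 + 9) mod 24 = 10.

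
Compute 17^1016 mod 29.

1

By repeated squaring mod 29: 17^1≡17, 17^2≡28, 17^4≡1, 17^8≡1, 17^16≡1, 17^32≡1, 17^64≡1, 17^128≡1, 17^256≡1, 17^512≡1.
Since 1016 = 8 + 16 + 32 + 64 + 128 + 256 + 512 in binary, 17^1016 ≡ 1·1·1·1·1·1·1 ≡ 1 (mod 29).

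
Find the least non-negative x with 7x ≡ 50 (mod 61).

42

7⁻¹ ≡ 35 (mod 61) because 7·35 = 245 = 4·61 + 1.
So x ≡ 35·50 = 1750 ≡ 42 (mod 61).
Check: 7·42 = 294 = 4·61 + 50.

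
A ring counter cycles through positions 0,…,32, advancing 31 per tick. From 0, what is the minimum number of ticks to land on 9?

The inverse of 31 mod 33 is 16 (since 31·16 = 496 ≡ 1).
Multiplying both sides by 16: x ≡ 16·9 = 144 ≡ 12 (mod 33).

12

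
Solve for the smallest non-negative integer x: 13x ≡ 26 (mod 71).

2

The inverse of 13 mod 71 is 11 (since 13·11 = 143 ≡ 1).
Multiplying both sides by 11: x ≡ 11·26 = 286 ≡ 2 (mod 71).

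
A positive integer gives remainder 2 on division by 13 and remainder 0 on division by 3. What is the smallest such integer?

x ≡ 0 (mod 3) gives x ∈ {0, 3, 6, 9, 12, 15}.
The first of these with x mod 13 = 2 is 15.

15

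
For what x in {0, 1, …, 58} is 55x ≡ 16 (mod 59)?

The inverse of 55 mod 59 is 44 (since 55·44 = 2420 ≡ 1).
So x ≡ 44·16 = 704 ≡ 55 (mod 59).
Check: 55·55 = 3025 = 51·59 + 16.

55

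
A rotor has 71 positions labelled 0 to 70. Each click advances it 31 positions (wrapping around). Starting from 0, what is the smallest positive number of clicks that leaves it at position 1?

31·55 = 1705 = 24·71 + 1, so 31⁻¹ ≡ 55 (mod 71).

55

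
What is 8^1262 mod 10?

4

The units digit of 8^n cycles with period 4: 8, 4, 2, 6, …
1262 leaves remainder 2 on division by 4, so 8^1262 ends in 4.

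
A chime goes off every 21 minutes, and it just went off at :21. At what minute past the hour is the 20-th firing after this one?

20·21 = 420.
420 = 7·60 + 0, so 420 mod 60 = 0.
(21 + 0) mod 60 = 21.

21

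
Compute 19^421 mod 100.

Successive squares of 19 mod 100: 19^1≡19, 19^2≡61, 19^4≡21, 19^8≡41, 19^16≡81, 19^32≡61, 19^64≡21, 19^128≡41, 19^256≡81.
421 = 1 + 4 + 32 + 128 + 256, so 19^421 ≡ 19·21·61·41·81 ≡ 19 (mod 100).

19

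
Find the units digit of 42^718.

Last digits of 2^n: 2, 4, 8, 6 (period 4).
718 leaves remainder 2 on division by 4, so 42^718 ends in 4.

4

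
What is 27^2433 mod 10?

7

Last digits of 7^n: 7, 9, 3, 1 (period 4).
2433 leaves remainder 1 on division by 4, so 27^2433 ends in 7.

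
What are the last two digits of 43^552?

Square-and-reduce mod 100: 43^1≡43, 43^2≡49, 43^4≡1, 43^8≡1, 43^16≡1, 43^32≡1, 43^64≡1, 43^128≡1, 43^256≡1, 43^512≡1.
Since 552 = 8 + 32 + 512 in binary, 43^552 ≡ 1·1·1 ≡ 1 (mod 100).

01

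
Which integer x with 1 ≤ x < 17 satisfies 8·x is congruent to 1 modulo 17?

15

17 = 2·8 + 1
8 = 8·1 + 0
Back-substituting gives 8·15 ≡ 1 (mod 17).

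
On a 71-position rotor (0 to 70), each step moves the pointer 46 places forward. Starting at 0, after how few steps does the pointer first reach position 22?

The inverse of 46 mod 71 is 17 (since 46·17 = 782 ≡ 1).
So x ≡ 17·22 = 374 ≡ 19 (mod 71).

19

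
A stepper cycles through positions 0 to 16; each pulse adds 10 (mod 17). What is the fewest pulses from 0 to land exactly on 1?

10·12 = 120 = 7·17 + 1, so 10⁻¹ ≡ 12 (mod 17).

12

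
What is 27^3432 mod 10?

Powers of 7 mod 10 repeat with period 4: 7, 9, 3, 1.
3432 leaves remainder 0 on division by 4, so 27^3432 ends in 1.

1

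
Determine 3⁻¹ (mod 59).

3·20 = 60 = 1·59 + 1, so 3⁻¹ ≡ 20 (mod 59).

20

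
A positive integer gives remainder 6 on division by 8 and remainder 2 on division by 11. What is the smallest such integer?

x ≡ 6 (mod 8) gives x ∈ {6, 14, 22, 30, 38, 46}.
The first of these with x mod 11 = 2 is 46.

46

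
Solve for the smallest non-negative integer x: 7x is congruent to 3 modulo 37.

7⁻¹ ≡ 16 (mod 37) because 7·16 = 112 = 3·37 + 1.
So x ≡ 16·3 = 48 ≡ 11 (mod 37).

11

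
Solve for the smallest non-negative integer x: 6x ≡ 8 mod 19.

The inverse of 6 mod 19 is 16 (since 6·16 = 96 ≡ 1).
Multiplying both sides by 16: x ≡ 16·8 = 128 ≡ 14 (mod 19).
Check: 6·14 = 84 = 4·19 + 8.

14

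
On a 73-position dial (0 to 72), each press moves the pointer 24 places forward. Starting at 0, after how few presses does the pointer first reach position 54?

57

24⁻¹ ≡ 70 (mod 73) because 24·70 = 1680 = 23·73 + 1.
So x ≡ 70·54 = 3780 ≡ 57 (mod 73).
Check: 24·57 = 1368 = 18·73 + 54.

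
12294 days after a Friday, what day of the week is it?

Sunday

12294 mod 7 = 2 (since 1756·7 = 12292).
Friday + 2 days → Sunday.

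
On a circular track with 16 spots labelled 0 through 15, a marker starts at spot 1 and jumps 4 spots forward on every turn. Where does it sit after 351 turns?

351·4 = 1404.
Dividing 1404 by 16 gives quotient 87 and remainder 12.
(1 + 12) mod 16 = 13.

13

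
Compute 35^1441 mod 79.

77

Successive squares of 35 mod 79: 35^1≡35, 35^2≡40, 35^4≡20, 35^8≡5, 35^16≡25, 35^32≡72, 35^64≡49, 35^128≡31, 35^256≡13, 35^512≡11, 35^1024≡42.
1441 = 1 + 32 + 128 + 256 + 1024, so 35^1441 ≡ 35·72·31·13·42 ≡ 77 (mod 79).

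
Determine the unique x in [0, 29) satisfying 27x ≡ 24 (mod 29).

17

27⁻¹ ≡ 14 (mod 29) because 27·14 = 378 = 13·29 + 1.
Multiplying both sides by 14: x ≡ 14·24 = 336 ≡ 17 (mod 29).
Check: 27·17 = 459 = 15·29 + 24.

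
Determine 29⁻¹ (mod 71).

29·49 = 1421 = 20·71 + 1, so 29⁻¹ ≡ 49 (mod 71).

49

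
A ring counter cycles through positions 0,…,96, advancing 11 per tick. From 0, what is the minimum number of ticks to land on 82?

The inverse of 11 mod 97 is 53 (since 11·53 = 583 ≡ 1).
So x ≡ 53·82 = 4346 ≡ 78 (mod 97).

78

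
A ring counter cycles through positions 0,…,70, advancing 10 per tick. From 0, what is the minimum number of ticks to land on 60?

6

10⁻¹ ≡ 64 (mod 71) because 10·64 = 640 = 9·71 + 1.
Multiplying both sides by 64: x ≡ 64·60 = 3840 ≡ 6 (mod 71).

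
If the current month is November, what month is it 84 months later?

84 mod 12 = 0 (since 7·12 = 84).
November + 0 months → November.

November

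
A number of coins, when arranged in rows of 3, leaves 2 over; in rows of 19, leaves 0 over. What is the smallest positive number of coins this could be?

x ≡ 2 (mod 3) gives x ∈ {2, 5, 8, 11, 14, 17, 20, 23, …}.
The first of these with x mod 19 = 0 is 38.

38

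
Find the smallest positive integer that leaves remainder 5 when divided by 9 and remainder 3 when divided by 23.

x ≡ 5 (mod 9) gives x ∈ {5, 14, 23, 32, 41, 50, 59, 68, …}.
The first of these with x mod 23 = 3 is 95.

95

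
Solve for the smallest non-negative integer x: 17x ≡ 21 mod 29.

The inverse of 17 mod 29 is 12 (since 17·12 = 204 ≡ 1).
So x ≡ 12·21 = 252 ≡ 20 (mod 29).
Check: 17·20 = 340 = 11·29 + 21.

20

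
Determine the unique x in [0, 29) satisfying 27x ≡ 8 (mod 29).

25

The inverse of 27 mod 29 is 14 (since 27·14 = 378 ≡ 1).
So x ≡ 14·8 = 112 ≡ 25 (mod 29).
Check: 27·25 = 675 = 23·29 + 8.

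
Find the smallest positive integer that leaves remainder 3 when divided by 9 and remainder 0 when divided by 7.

21

x ≡ 0 (mod 7) gives x ∈ {0, 7, 14, 21}.
The first of these with x mod 9 = 3 is 21.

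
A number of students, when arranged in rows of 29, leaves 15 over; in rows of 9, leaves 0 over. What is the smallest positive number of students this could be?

189

Since 9·13 ≡ 1 (mod 29), take x = 0 + 9·((15−0)·13 mod 29) = 0 + 9·21 = 189.
Check: 189 mod 29 = 15, 189 mod 9 = 0.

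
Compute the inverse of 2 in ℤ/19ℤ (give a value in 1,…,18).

10

2·10 = 20 = 1·19 + 1, so 2⁻¹ ≡ 10 (mod 19).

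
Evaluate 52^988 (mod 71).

Successive squares of 52 mod 71: 52^1≡52, 52^2≡6, 52^4≡36, 52^8≡18, 52^16≡40, 52^32≡38, 52^64≡24, 52^128≡8, 52^256≡64, 52^512≡49.
988 = 4 + 8 + 16 + 64 + 128 + 256 + 512, so 52^988 ≡ 36·18·40·24·8·64·49 ≡ 18 (mod 71).

18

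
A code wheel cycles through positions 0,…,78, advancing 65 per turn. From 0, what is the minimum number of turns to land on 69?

12

65⁻¹ ≡ 62 (mod 79) because 65·62 = 4030 = 51·79 + 1.
Multiplying both sides by 62: x ≡ 62·69 = 4278 ≡ 12 (mod 79).
Check: 65·12 = 780 = 9·79 + 69.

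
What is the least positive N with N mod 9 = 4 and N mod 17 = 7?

Since 17·8 ≡ 1 (mod 9), take x = 7 + 17·((4−7)·8 mod 9) = 7 + 17·3 = 58.
Check: 58 mod 9 = 4, 58 mod 17 = 7.

58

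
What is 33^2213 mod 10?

Powers of 3 mod 10 repeat with period 4: 3, 9, 7, 1.
2213 leaves remainder 1 on division by 4, so 33^2213 ends in 3.

3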